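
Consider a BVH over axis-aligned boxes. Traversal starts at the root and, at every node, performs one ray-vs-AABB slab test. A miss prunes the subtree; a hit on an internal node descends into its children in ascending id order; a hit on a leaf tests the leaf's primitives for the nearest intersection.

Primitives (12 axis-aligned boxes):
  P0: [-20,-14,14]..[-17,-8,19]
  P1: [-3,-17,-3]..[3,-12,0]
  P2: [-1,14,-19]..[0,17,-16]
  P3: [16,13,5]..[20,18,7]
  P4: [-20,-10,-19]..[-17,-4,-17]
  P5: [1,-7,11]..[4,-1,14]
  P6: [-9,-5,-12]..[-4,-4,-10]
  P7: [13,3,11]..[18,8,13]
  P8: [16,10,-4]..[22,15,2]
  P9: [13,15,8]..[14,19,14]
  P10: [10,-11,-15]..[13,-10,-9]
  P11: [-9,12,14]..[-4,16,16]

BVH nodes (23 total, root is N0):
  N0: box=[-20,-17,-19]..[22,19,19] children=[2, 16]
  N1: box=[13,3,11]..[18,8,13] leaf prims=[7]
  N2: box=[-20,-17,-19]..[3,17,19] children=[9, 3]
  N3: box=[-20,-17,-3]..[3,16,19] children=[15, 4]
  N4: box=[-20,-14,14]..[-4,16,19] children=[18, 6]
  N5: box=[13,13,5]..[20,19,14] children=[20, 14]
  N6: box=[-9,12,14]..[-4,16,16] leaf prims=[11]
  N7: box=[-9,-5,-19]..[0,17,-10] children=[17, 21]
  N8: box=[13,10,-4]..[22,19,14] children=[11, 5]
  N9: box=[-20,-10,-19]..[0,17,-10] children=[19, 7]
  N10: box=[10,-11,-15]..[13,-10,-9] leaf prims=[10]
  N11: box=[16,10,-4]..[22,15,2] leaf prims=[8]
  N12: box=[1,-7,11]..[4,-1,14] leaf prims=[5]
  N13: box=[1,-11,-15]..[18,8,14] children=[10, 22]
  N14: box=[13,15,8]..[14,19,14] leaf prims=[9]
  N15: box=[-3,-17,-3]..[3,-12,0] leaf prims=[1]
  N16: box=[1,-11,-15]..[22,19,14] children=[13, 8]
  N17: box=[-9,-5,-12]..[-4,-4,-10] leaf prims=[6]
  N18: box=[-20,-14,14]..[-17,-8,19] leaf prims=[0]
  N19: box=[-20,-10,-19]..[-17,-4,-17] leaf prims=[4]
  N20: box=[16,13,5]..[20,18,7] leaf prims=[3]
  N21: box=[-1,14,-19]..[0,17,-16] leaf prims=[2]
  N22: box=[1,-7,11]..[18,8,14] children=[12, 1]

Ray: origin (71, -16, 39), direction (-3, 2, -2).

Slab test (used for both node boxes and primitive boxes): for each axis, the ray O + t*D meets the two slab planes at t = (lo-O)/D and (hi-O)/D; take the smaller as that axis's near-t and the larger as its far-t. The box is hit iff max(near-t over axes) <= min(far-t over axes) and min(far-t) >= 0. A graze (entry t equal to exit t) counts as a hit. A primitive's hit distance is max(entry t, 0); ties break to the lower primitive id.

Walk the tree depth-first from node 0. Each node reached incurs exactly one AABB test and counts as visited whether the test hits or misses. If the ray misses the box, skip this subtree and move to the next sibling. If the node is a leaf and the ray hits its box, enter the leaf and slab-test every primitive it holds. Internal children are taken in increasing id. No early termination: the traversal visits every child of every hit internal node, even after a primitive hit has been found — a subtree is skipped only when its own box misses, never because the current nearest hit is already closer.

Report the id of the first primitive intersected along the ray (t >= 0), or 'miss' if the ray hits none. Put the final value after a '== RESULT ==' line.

Trace the traversal:
N0 x:[49/3,91/3] y:[-1/2,35/2] z:[10,29] -> hit [49/3,35/2], descend [2, 16]
  N2 x:[68/3,91/3] y:[-1/2,33/2] z:[10,29] -> miss, prune
  N16 x:[49/3,70/3] y:[5/2,35/2] z:[25/2,27] -> hit [49/3,35/2], descend [8, 13]
    N8 x:[49/3,58/3] y:[13,35/2] z:[25/2,43/2] -> hit [49/3,35/2], descend [5, 11]
      N5 x:[17,58/3] y:[29/2,35/2] z:[25/2,17] -> hit [17,17], descend [14, 20]
        N14 x:[19,58/3] y:[31/2,35/2] z:[25/2,31/2] -> miss, prune
        N20 x:[17,55/3] y:[29/2,17] z:[16,17] -> hit [17,17] leaf, test {P3@t=17}
      N11 x:[49/3,55/3] y:[13,31/2] z:[37/2,43/2] -> miss, prune
    N13 x:[53/3,70/3] y:[5/2,12] z:[25/2,27] -> miss, prune

9 AABB tests over nodes [0, 2, 16, 8, 5, 14, 20, 11, 13]; 1 leaf entered; closest P3.

== RESULT ==
3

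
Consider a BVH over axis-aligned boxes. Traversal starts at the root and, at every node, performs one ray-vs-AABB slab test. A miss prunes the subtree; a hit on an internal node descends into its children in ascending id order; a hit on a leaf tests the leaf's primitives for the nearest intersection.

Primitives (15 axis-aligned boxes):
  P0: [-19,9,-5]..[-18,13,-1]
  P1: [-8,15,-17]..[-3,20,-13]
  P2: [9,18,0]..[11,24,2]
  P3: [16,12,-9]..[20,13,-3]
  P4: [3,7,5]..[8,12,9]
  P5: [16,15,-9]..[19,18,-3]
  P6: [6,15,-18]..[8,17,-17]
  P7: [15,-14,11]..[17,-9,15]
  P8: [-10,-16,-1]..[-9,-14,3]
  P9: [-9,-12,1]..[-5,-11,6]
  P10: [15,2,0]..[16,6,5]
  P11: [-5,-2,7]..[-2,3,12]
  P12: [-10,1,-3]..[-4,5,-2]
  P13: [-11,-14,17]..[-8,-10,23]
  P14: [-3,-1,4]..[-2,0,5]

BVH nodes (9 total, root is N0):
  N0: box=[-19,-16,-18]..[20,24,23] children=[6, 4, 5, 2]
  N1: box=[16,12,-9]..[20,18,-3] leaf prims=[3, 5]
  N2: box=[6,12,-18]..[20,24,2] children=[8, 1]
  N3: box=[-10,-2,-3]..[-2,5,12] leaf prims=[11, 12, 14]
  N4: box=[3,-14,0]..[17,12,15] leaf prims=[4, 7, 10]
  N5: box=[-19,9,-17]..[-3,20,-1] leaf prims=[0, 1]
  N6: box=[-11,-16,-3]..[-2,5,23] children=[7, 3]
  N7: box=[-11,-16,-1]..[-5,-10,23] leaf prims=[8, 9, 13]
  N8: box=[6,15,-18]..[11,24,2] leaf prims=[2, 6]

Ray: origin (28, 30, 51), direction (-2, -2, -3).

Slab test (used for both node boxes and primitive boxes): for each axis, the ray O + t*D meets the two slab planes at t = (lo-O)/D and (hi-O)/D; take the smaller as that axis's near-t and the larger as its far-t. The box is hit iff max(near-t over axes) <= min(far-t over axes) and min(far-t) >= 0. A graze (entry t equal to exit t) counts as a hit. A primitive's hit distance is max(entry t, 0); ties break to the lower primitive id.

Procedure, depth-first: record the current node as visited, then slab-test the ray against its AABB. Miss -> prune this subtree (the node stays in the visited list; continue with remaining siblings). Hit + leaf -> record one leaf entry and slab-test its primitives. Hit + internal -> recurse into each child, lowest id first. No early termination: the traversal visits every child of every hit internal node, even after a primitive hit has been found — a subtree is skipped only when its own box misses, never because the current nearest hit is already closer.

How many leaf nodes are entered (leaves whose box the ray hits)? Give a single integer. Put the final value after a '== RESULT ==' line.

Trace the traversal:
N0 x:[4,47/2] y:[3,23] z:[28/3,23] -> hit [28/3,23], descend [2, 4, 5, 6]
  N2 x:[4,11] y:[3,9] z:[49/3,23] -> miss, prune
  N4 x:[11/2,25/2] y:[9,22] z:[12,17] -> hit [12,25/2] leaf, test {P4(miss), P7(miss), P10(miss)}
  N5 x:[31/2,47/2] y:[5,21/2] z:[52/3,68/3] -> miss, prune
  N6 x:[15,39/2] y:[25/2,23] z:[28/3,18] -> hit [15,18], descend [3, 7]
    N3 x:[15,19] y:[25/2,16] z:[13,18] -> hit [15,16] leaf, test {P11(miss), P12(miss), P14@t=46/3}
    N7 x:[33/2,39/2] y:[20,23] z:[28/3,52/3] -> miss, prune

order=[0, 2, 4, 5, 6, 3, 7]  |boxes|=7  |leaves|=2  hit=P14

== RESULT ==
2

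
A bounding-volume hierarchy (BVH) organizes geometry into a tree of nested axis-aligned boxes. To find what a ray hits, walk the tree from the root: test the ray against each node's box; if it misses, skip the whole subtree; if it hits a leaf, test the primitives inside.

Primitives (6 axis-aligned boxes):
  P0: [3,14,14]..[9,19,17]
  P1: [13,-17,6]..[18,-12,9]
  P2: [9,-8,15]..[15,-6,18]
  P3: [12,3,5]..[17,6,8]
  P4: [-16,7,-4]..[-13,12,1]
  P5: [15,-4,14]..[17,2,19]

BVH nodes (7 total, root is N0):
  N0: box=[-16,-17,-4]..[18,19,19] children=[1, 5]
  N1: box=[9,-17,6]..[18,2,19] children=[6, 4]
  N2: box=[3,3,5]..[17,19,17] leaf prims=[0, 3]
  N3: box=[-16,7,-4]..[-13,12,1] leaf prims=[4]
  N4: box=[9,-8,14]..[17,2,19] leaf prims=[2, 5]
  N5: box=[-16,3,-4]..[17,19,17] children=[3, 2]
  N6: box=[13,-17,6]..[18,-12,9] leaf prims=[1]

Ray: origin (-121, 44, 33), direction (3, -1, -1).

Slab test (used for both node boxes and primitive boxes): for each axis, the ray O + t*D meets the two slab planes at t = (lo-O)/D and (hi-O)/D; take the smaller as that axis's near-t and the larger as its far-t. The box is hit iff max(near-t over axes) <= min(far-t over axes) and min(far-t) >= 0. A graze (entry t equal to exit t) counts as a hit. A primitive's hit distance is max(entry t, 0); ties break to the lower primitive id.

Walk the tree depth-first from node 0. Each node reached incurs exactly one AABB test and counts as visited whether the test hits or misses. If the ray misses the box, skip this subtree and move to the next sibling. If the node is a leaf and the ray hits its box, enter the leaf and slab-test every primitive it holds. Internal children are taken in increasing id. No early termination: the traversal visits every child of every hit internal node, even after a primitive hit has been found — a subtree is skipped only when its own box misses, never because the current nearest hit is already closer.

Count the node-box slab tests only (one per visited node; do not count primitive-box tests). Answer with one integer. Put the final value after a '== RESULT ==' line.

Trace the traversal:
N0 x:[35,139/3] y:[25,61] z:[14,37] -> hit [35,37], descend [1, 5]
  N1 x:[130/3,139/3] y:[42,61] z:[14,27] -> miss, prune
  N5 x:[35,46] y:[25,41] z:[16,37] -> hit [35,37], descend [2, 3]
    N2 x:[124/3,46] y:[25,41] z:[16,28] -> miss, prune
    N3 x:[35,36] y:[32,37] z:[32,37] -> hit [35,36] leaf, test {P4@t=35}

5 AABB tests over nodes [0, 1, 5, 2, 3]; 1 leaf entered; closest P4.

== RESULT ==
5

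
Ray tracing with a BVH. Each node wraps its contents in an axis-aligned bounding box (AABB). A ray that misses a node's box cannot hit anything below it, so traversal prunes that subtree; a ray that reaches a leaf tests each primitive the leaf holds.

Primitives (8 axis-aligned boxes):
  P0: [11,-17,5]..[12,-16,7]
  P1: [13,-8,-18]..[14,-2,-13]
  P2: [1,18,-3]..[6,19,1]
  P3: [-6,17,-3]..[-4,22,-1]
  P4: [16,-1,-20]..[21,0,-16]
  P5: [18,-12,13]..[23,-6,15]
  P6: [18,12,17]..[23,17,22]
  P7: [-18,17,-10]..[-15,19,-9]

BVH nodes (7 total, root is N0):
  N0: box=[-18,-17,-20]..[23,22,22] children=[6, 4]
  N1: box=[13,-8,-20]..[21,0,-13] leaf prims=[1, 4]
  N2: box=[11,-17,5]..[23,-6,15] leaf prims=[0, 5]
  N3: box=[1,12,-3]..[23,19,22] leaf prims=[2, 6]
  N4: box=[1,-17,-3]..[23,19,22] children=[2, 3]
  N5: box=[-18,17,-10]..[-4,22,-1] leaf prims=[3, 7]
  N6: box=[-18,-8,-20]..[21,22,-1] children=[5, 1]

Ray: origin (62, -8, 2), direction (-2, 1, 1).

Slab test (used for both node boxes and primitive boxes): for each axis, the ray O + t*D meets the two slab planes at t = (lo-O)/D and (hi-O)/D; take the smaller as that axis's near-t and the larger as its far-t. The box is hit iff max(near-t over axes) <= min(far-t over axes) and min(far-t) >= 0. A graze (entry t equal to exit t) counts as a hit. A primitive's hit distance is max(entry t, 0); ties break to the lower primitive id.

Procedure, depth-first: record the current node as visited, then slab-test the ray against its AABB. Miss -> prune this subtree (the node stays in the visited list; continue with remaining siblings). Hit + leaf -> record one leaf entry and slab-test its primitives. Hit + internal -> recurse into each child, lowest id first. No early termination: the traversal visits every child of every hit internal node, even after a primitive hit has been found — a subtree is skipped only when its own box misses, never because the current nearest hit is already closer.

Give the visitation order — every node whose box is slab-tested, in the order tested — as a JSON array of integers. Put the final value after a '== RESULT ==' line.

Walk:
N0 x:[39/2,40] y:[-9,30] z:[-22,20] -> hit [39/2,20], descend [4, 6]
  N4 x:[39/2,61/2] y:[-9,27] z:[-5,20] -> hit [39/2,20], descend [2, 3]
    N2 x:[39/2,51/2] y:[-9,2] z:[3,13] -> miss, prune
    N3 x:[39/2,61/2] y:[20,27] z:[-5,20] -> hit [20,20] leaf, test {P2(miss), P6@t=20}
  N6 x:[41/2,40] y:[0,30] z:[-22,-3] -> miss, prune

5 AABB tests over nodes [0, 4, 2, 3, 6]; 1 leaf entered; closest P6.

== RESULT ==
[0, 4, 2, 3, 6]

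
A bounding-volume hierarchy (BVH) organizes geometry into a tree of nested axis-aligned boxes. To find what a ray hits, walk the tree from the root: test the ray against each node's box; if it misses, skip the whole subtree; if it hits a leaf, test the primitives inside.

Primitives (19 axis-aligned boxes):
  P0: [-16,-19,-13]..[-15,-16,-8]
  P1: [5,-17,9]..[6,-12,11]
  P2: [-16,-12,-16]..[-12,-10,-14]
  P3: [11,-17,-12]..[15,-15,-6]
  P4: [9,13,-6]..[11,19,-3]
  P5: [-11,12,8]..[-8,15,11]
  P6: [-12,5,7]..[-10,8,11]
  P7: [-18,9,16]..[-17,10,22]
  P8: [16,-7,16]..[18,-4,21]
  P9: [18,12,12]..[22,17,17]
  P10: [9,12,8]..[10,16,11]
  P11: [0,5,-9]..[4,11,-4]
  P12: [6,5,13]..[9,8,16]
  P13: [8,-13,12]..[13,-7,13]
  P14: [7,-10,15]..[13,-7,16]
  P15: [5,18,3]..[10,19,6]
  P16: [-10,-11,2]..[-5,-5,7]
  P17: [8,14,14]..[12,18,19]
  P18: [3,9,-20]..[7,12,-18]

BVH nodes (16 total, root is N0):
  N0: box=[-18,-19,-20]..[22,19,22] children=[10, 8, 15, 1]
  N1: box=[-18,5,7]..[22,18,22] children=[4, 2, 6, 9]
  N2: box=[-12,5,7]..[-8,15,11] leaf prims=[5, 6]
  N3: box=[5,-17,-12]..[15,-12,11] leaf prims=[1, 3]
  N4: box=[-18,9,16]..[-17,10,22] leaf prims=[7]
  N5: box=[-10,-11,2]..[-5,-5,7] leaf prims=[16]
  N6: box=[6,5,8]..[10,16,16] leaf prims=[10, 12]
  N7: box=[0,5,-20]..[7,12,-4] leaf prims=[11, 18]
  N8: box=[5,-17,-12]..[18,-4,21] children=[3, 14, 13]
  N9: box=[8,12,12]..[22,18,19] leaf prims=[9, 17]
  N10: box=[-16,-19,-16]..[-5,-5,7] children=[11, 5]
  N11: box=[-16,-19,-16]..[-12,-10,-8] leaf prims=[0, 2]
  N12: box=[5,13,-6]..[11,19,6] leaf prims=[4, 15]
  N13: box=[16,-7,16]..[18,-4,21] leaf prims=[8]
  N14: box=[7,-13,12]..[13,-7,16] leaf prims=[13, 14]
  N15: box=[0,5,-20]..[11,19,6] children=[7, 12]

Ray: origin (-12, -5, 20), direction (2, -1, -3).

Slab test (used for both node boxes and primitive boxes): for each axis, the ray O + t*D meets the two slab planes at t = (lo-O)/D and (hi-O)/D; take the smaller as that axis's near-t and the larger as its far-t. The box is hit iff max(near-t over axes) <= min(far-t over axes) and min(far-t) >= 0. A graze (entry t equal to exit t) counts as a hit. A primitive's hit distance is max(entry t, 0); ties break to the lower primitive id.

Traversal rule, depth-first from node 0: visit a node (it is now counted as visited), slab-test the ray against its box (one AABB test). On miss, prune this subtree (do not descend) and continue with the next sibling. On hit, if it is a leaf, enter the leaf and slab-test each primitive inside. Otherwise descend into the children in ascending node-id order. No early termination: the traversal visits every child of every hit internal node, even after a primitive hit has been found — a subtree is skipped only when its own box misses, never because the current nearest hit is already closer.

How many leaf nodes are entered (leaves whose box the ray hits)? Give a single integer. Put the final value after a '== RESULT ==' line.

Walk:
N0 x:[-3,17] y:[-24,14] z:[-2/3,40/3] -> hit [-2/3,40/3], descend [1, 8, 10, 15]
  N1 x:[-3,17] y:[-23,-10] z:[-2/3,13/3] -> miss, prune
  N8 x:[17/2,15] y:[-1,12] z:[-1/3,32/3] -> hit [17/2,32/3], descend [3, 13, 14]
    N3 x:[17/2,27/2] y:[7,12] z:[3,32/3] -> hit [17/2,32/3] leaf, test {P1(miss), P3(miss)}
    N13 x:[14,15] y:[-1,2] z:[-1/3,4/3] -> miss, prune
    N14 x:[19/2,25/2] y:[2,8] z:[4/3,8/3] -> miss, prune
  N10 x:[-2,7/2] y:[0,14] z:[13/3,12] -> miss, prune
  N15 x:[6,23/2] y:[-24,-10] z:[14/3,40/3] -> miss, prune

order=[0, 1, 8, 3, 13, 14, 10, 15]  |boxes|=8  |leaves|=1  hit=miss

== RESULT ==
1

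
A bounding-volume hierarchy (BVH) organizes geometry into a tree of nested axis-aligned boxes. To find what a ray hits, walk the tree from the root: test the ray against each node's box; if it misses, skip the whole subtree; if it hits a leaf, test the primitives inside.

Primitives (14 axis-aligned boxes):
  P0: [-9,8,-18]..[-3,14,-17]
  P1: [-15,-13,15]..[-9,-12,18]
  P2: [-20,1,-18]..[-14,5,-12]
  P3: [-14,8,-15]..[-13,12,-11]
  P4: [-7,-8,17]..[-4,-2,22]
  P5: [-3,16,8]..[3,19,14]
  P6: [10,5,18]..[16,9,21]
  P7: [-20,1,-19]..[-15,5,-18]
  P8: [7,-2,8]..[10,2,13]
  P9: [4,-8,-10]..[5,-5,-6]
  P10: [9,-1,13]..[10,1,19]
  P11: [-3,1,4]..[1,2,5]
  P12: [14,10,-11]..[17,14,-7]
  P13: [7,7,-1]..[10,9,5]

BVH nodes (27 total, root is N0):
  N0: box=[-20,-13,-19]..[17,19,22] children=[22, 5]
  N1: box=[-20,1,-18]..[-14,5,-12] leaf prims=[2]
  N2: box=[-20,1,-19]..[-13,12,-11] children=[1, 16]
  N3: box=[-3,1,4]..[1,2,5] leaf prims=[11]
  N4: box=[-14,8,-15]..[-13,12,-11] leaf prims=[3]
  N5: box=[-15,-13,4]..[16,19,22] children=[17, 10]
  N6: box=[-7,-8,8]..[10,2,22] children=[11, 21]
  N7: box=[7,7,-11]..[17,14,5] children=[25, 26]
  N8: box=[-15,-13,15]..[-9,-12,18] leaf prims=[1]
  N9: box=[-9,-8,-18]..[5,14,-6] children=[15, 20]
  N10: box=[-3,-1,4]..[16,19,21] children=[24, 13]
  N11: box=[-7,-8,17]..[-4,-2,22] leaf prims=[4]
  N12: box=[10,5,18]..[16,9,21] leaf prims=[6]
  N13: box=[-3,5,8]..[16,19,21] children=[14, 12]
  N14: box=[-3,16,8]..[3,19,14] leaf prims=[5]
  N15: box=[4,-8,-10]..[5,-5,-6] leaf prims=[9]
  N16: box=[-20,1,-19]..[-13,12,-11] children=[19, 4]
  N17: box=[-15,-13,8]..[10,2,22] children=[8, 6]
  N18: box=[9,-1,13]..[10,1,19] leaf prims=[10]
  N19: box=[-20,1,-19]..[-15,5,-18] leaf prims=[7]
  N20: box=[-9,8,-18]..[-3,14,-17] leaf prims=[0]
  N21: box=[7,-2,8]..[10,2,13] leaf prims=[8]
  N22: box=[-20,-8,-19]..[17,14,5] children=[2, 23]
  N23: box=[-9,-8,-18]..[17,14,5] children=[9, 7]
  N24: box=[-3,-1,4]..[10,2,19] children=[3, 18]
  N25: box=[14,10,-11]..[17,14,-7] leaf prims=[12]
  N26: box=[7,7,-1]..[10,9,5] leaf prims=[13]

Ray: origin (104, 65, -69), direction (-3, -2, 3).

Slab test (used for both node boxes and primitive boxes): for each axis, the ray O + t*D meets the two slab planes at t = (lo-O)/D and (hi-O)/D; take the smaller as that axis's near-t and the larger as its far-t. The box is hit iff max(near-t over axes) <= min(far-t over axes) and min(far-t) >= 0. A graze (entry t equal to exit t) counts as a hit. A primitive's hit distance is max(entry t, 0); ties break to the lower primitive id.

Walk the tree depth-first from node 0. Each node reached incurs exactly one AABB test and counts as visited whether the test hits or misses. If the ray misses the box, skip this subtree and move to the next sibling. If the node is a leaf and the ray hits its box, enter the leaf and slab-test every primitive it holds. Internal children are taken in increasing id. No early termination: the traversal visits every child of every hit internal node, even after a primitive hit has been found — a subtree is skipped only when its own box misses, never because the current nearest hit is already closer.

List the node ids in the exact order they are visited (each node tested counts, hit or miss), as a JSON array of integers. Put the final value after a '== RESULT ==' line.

Traverse from the root:
N0 x:[29,124/3] y:[23,39] z:[50/3,91/3] -> hit [29,91/3], descend [5, 22]
  N5 x:[88/3,119/3] y:[23,39] z:[73/3,91/3] -> hit [88/3,91/3], descend [10, 17]
    N10 x:[88/3,107/3] y:[23,33] z:[73/3,30] -> hit [88/3,30], descend [13, 24]
      N13 x:[88/3,107/3] y:[23,30] z:[77/3,30] -> hit [88/3,30], descend [12, 14]
        N12 x:[88/3,94/3] y:[28,30] z:[29,30] -> hit [88/3,30] leaf, test {P6@t=88/3}
        N14 x:[101/3,107/3] y:[23,49/2] z:[77/3,83/3] -> miss, prune
      N24 x:[94/3,107/3] y:[63/2,33] z:[73/3,88/3] -> miss, prune
    N17 x:[94/3,119/3] y:[63/2,39] z:[77/3,91/3] -> miss, prune
  N22 x:[29,124/3] y:[51/2,73/2] z:[50/3,74/3] -> miss, prune

order=[0, 5, 10, 13, 12, 14, 24, 17, 22]  |boxes|=9  |leaves|=1  hit=P6

== RESULT ==
[0, 5, 10, 13, 12, 14, 24, 17, 22]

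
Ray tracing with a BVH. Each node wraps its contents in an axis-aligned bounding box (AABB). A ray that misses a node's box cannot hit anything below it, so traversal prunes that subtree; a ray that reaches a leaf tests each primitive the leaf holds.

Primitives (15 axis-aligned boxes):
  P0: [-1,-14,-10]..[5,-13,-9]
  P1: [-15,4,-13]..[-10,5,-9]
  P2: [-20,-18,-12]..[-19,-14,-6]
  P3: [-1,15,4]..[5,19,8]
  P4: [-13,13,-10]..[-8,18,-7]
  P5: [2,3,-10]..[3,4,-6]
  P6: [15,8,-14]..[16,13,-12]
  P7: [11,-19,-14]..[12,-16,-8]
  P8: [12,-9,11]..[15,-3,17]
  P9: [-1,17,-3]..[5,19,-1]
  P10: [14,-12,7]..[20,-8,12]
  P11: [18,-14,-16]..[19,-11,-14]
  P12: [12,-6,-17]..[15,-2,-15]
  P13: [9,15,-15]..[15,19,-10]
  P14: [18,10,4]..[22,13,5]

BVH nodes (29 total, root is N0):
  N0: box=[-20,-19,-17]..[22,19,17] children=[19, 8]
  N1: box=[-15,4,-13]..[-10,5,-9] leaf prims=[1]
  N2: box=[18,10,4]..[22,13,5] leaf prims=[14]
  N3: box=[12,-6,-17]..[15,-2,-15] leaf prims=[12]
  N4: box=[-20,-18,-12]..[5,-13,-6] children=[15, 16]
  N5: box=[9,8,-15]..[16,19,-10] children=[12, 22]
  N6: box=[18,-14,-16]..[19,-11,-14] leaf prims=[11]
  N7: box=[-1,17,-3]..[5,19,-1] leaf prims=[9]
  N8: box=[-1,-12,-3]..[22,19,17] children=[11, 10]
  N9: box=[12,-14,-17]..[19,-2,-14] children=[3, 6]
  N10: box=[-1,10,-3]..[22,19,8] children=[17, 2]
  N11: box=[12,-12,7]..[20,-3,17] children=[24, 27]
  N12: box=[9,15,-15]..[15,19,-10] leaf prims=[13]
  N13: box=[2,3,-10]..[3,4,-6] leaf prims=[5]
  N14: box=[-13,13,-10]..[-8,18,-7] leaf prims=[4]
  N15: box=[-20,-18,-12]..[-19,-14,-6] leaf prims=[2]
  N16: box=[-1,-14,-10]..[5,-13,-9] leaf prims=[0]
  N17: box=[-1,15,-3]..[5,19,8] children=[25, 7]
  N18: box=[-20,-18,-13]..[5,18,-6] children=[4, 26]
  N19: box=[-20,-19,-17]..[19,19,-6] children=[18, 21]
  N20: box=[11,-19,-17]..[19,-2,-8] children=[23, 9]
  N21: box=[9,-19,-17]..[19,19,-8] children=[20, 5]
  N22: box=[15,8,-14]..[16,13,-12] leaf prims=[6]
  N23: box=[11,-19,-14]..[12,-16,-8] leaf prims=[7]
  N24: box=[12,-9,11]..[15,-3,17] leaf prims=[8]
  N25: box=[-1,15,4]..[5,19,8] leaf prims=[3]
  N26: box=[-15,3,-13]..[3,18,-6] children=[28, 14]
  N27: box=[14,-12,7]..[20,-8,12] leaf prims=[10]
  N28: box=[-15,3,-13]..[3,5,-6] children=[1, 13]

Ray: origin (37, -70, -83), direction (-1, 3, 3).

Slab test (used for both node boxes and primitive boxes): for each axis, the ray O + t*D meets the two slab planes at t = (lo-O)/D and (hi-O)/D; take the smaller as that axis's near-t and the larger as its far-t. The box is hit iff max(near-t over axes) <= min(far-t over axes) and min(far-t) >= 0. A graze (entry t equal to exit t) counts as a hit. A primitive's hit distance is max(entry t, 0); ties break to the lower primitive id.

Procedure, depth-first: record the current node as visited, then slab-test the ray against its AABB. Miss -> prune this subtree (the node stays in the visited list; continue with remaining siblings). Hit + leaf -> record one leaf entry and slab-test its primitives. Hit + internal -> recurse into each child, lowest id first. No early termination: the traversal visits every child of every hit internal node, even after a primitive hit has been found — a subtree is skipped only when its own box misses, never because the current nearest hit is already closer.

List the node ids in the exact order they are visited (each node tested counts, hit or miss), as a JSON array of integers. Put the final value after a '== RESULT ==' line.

Traverse from the root:
N0 x:[15,57] y:[17,89/3] z:[22,100/3] -> hit [22,89/3], descend [8, 19]
  N8 x:[15,38] y:[58/3,89/3] z:[80/3,100/3] -> hit [80/3,89/3], descend [10, 11]
    N10 x:[15,38] y:[80/3,89/3] z:[80/3,91/3] -> hit [80/3,89/3], descend [2, 17]
      N2 x:[15,19] y:[80/3,83/3] z:[29,88/3] -> miss, prune
      N17 x:[32,38] y:[85/3,89/3] z:[80/3,91/3] -> miss, prune
    N11 x:[17,25] y:[58/3,67/3] z:[30,100/3] -> miss, prune
  N19 x:[18,57] y:[17,89/3] z:[22,77/3] -> hit [22,77/3], descend [18, 21]
    N18 x:[32,57] y:[52/3,88/3] z:[70/3,77/3] -> miss, prune
    N21 x:[18,28] y:[17,89/3] z:[22,25] -> hit [22,25], descend [5, 20]
      N5 x:[21,28] y:[26,89/3] z:[68/3,73/3] -> miss, prune
      N20 x:[18,26] y:[17,68/3] z:[22,25] -> hit [22,68/3], descend [9, 23]
        N9 x:[18,25] y:[56/3,68/3] z:[22,23] -> hit [22,68/3], descend [3, 6]
          N3 x:[22,25] y:[64/3,68/3] z:[22,68/3] -> hit [22,68/3] leaf, test {P12@t=22}
          N6 x:[18,19] y:[56/3,59/3] z:[67/3,23] -> miss, prune
        N23 x:[25,26] y:[17,18] z:[23,25] -> miss, prune

Visited [0, 8, 10, 2, 17, 11, 19, 18, 21, 5, 20, 9, 3, 6, 23]. Tests: 15 box, 1 leaf. Nearest: P12.

== RESULT ==
[0, 8, 10, 2, 17, 11, 19, 18, 21, 5, 20, 9, 3, 6, 23]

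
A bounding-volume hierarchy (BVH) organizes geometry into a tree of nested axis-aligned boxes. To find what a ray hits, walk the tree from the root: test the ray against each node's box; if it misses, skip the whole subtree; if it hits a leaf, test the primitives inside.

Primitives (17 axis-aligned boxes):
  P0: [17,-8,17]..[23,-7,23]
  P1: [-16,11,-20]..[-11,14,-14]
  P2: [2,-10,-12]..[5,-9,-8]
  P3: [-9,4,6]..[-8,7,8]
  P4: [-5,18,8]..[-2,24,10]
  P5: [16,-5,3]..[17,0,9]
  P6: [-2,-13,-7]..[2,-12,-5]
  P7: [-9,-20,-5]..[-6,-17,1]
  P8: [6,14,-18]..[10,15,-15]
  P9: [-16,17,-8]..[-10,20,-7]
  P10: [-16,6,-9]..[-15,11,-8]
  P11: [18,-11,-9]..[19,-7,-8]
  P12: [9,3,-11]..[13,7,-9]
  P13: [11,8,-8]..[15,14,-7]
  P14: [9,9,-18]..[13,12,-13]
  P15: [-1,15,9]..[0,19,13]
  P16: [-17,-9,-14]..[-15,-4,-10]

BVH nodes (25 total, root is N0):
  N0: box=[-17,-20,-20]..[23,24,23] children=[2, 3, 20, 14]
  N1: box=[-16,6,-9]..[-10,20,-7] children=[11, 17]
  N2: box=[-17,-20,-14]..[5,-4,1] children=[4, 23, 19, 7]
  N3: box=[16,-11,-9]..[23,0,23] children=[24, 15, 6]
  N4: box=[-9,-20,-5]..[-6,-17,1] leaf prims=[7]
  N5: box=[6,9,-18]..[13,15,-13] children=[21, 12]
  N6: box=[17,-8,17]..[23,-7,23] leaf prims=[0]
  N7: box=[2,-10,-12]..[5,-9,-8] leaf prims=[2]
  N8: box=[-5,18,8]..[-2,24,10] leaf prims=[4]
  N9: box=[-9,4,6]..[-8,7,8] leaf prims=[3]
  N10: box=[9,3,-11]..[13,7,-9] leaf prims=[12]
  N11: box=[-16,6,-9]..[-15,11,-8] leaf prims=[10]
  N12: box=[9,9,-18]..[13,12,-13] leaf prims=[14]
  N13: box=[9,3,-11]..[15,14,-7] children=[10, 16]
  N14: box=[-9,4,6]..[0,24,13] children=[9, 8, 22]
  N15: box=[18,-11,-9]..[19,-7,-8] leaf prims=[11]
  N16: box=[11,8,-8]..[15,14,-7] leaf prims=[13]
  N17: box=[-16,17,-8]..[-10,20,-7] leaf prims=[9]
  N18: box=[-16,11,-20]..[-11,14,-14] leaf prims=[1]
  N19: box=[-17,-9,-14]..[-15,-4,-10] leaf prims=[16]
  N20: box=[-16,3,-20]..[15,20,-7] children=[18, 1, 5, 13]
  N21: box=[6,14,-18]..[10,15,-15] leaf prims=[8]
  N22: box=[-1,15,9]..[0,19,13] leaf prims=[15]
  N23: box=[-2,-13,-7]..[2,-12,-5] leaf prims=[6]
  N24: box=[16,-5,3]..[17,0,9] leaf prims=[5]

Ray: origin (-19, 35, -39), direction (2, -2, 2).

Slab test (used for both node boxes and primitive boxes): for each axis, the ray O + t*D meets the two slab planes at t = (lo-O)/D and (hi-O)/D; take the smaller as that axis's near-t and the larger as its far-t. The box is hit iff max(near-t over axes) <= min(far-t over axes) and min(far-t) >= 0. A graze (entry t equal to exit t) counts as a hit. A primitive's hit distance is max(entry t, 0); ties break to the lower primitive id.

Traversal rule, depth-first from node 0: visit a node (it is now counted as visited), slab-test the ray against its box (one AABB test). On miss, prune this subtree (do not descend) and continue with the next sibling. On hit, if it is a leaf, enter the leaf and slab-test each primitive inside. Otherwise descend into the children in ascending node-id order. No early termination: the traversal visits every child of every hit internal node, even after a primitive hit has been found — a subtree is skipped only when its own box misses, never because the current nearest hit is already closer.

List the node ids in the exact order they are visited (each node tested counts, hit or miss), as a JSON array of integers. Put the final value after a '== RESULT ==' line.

Trace the traversal:
N0 x:[1,21] y:[11/2,55/2] z:[19/2,31] -> hit [19/2,21], descend [2, 3, 14, 20]
  N2 x:[1,12] y:[39/2,55/2] z:[25/2,20] -> miss, prune
  N3 x:[35/2,21] y:[35/2,23] z:[15,31] -> hit [35/2,21], descend [6, 15, 24]
    N6 x:[18,21] y:[21,43/2] z:[28,31] -> miss, prune
    N15 x:[37/2,19] y:[21,23] z:[15,31/2] -> miss, prune
    N24 x:[35/2,18] y:[35/2,20] z:[21,24] -> miss, prune
  N14 x:[5,19/2] y:[11/2,31/2] z:[45/2,26] -> miss, prune
  N20 x:[3/2,17] y:[15/2,16] z:[19/2,16] -> hit [19/2,16], descend [1, 5, 13, 18]
    N1 x:[3/2,9/2] y:[15/2,29/2] z:[15,16] -> miss, prune
    N5 x:[25/2,16] y:[10,13] z:[21/2,13] -> hit [25/2,13], descend [12, 21]
      N12 x:[14,16] y:[23/2,13] z:[21/2,13] -> miss, prune
      N21 x:[25/2,29/2] y:[10,21/2] z:[21/2,12] -> miss, prune
    N13 x:[14,17] y:[21/2,16] z:[14,16] -> hit [14,16], descend [10, 16]
      N10 x:[14,16] y:[14,16] z:[14,15] -> hit [14,15] leaf, test {P12@t=14}
      N16 x:[15,17] y:[21/2,27/2] z:[31/2,16] -> miss, prune
    N18 x:[3/2,4] y:[21/2,12] z:[19/2,25/2] -> miss, prune

Summary -> nodes [0, 2, 3, 6, 15, 24, 14, 20, 1, 5, 12, 21, 13, 10, 16, 18]; box-tests=16; leaf-entries=1; first=P12

== RESULT ==
[0, 2, 3, 6, 15, 24, 14, 20, 1, 5, 12, 21, 13, 10, 16, 18]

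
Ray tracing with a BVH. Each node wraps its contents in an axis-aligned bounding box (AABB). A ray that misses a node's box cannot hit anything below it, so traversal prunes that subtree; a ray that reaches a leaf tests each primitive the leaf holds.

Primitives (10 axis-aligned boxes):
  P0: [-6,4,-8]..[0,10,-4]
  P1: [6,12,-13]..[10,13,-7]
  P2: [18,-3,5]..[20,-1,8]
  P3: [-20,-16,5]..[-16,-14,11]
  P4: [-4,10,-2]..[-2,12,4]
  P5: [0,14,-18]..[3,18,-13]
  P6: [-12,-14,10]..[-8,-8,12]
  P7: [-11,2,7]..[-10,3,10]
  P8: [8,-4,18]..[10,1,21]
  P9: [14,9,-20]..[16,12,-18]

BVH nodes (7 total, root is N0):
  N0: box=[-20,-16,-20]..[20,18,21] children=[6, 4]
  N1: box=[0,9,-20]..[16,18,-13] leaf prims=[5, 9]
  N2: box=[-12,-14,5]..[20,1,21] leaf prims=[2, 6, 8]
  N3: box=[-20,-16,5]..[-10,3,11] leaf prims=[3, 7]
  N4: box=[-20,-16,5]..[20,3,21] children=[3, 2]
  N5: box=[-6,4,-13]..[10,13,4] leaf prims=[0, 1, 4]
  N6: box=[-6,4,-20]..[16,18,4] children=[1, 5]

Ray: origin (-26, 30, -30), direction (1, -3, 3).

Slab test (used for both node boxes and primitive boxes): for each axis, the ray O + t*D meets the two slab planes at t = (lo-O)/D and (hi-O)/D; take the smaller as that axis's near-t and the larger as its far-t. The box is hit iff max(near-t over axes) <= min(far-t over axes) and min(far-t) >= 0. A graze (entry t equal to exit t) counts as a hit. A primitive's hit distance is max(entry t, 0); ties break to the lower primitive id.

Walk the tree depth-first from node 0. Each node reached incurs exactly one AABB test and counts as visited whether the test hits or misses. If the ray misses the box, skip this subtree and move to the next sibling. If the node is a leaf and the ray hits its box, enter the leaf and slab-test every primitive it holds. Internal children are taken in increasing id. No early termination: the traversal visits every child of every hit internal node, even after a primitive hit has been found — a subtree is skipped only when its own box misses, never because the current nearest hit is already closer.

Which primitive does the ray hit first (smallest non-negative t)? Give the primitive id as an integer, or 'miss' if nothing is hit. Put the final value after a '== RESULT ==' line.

Walk:
N0 x:[6,46] y:[4,46/3] z:[10/3,17] -> hit [6,46/3], descend [4, 6]
  N4 x:[6,46] y:[9,46/3] z:[35/3,17] -> hit [35/3,46/3], descend [2, 3]
    N2 x:[14,46] y:[29/3,44/3] z:[35/3,17] -> hit [14,44/3] leaf, test {P2(miss), P6@t=14, P8(miss)}
    N3 x:[6,16] y:[9,46/3] z:[35/3,41/3] -> hit [35/3,41/3] leaf, test {P3(miss), P7(miss)}
  N6 x:[20,42] y:[4,26/3] z:[10/3,34/3] -> miss, prune

5 AABB tests over nodes [0, 4, 2, 3, 6]; 2 leaves entered; closest P6.

== RESULT ==
6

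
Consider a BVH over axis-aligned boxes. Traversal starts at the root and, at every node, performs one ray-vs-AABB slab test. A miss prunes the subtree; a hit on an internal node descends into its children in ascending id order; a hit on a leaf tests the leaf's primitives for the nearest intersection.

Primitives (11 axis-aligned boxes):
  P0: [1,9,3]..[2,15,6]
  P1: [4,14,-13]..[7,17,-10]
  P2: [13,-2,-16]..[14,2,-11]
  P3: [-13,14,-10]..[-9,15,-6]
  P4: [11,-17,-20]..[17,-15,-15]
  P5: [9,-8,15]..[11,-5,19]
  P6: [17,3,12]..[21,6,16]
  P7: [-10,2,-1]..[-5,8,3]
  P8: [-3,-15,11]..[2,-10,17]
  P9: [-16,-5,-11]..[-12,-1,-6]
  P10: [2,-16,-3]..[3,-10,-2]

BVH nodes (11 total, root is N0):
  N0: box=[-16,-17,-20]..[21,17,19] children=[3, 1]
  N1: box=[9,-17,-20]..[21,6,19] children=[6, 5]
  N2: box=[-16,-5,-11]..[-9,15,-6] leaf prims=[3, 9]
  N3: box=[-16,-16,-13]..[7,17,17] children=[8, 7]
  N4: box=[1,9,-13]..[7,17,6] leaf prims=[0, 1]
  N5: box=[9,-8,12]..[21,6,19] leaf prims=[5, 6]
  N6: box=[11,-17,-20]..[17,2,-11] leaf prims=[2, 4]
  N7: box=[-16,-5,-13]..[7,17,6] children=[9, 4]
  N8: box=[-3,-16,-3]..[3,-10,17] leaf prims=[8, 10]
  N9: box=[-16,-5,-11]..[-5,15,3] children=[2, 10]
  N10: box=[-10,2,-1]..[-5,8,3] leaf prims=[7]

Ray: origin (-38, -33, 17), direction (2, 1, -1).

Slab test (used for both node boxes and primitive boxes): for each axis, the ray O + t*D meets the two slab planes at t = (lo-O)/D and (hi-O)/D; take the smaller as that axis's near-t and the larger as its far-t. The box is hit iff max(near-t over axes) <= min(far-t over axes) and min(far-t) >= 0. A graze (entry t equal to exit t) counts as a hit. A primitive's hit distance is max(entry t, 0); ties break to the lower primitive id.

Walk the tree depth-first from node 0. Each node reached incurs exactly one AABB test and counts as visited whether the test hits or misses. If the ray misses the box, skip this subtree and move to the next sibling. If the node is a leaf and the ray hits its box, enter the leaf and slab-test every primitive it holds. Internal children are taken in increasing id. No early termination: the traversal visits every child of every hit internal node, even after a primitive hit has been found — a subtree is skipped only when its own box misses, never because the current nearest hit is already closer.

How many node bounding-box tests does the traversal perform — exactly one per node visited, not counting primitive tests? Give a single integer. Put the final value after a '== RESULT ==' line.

Trace the traversal:
N0 x:[11,59/2] y:[16,50] z:[-2,37] -> hit [16,59/2], descend [1, 3]
  N1 x:[47/2,59/2] y:[16,39] z:[-2,37] -> hit [47/2,59/2], descend [5, 6]
    N5 x:[47/2,59/2] y:[25,39] z:[-2,5] -> miss, prune
    N6 x:[49/2,55/2] y:[16,35] z:[28,37] -> miss, prune
  N3 x:[11,45/2] y:[17,50] z:[0,30] -> hit [17,45/2], descend [7, 8]
    N7 x:[11,45/2] y:[28,50] z:[11,30] -> miss, prune
    N8 x:[35/2,41/2] y:[17,23] z:[0,20] -> hit [35/2,20] leaf, test {P8(miss), P10@t=20}

Summary -> nodes [0, 1, 5, 6, 3, 7, 8]; box-tests=7; leaf-entries=1; first=P10

== RESULT ==
7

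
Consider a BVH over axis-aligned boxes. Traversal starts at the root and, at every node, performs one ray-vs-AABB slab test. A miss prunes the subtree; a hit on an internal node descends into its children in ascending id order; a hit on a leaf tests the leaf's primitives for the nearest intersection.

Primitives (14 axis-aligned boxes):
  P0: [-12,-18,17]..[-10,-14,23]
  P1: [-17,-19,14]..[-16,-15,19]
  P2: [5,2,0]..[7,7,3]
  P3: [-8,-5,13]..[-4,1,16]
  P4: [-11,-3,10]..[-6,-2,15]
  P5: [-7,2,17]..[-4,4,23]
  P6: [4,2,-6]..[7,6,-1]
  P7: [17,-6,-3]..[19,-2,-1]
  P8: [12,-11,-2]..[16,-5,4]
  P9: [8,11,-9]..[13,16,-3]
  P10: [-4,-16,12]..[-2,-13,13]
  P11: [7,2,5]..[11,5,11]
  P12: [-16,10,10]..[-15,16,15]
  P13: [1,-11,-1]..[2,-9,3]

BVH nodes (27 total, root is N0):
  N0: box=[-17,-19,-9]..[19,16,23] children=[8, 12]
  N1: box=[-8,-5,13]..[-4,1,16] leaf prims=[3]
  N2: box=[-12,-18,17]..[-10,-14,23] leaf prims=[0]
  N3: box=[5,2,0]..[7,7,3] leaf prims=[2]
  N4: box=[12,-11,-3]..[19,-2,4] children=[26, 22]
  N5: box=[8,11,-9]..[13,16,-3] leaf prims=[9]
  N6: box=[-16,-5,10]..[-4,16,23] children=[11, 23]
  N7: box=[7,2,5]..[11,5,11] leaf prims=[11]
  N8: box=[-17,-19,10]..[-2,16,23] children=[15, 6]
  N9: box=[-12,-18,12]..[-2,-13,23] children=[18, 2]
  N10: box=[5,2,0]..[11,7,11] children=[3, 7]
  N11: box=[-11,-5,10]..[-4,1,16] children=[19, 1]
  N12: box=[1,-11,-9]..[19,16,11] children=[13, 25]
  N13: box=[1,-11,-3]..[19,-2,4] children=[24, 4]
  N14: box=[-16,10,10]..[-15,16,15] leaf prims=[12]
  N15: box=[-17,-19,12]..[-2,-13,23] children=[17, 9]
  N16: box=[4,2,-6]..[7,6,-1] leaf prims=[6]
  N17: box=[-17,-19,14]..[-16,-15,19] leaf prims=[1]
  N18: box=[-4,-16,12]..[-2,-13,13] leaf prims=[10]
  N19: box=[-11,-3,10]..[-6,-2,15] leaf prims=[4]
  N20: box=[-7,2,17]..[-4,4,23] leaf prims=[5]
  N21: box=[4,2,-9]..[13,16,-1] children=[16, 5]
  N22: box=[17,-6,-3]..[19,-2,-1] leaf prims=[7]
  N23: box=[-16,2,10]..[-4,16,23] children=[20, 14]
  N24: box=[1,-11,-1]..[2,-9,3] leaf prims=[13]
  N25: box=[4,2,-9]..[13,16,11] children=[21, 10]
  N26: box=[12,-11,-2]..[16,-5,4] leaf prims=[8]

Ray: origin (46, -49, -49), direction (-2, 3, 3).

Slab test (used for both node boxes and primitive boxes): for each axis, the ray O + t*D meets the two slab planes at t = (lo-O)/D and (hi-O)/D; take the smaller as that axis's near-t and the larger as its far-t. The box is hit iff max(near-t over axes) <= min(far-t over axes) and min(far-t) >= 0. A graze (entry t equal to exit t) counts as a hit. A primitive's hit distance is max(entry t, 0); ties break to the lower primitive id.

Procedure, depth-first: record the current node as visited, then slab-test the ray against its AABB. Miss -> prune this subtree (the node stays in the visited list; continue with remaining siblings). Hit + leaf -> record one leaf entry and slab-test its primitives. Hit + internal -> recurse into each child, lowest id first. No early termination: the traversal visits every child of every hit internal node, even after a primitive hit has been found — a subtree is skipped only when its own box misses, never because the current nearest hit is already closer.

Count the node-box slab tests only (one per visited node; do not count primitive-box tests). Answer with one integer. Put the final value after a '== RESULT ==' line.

Traverse from the root:
N0 x:[27/2,63/2] y:[10,65/3] z:[40/3,24] -> hit [27/2,65/3], descend [8, 12]
  N8 x:[24,63/2] y:[10,65/3] z:[59/3,24] -> miss, prune
  N12 x:[27/2,45/2] y:[38/3,65/3] z:[40/3,20] -> hit [27/2,20], descend [13, 25]
    N13 x:[27/2,45/2] y:[38/3,47/3] z:[46/3,53/3] -> hit [46/3,47/3], descend [4, 24]
      N4 x:[27/2,17] y:[38/3,47/3] z:[46/3,53/3] -> hit [46/3,47/3], descend [22, 26]
        N22 x:[27/2,29/2] y:[43/3,47/3] z:[46/3,16] -> miss, prune
        N26 x:[15,17] y:[38/3,44/3] z:[47/3,53/3] -> miss, prune
      N24 x:[22,45/2] y:[38/3,40/3] z:[16,52/3] -> miss, prune
    N25 x:[33/2,21] y:[17,65/3] z:[40/3,20] -> hit [17,20], descend [10, 21]
      N10 x:[35/2,41/2] y:[17,56/3] z:[49/3,20] -> hit [35/2,56/3], descend [3, 7]
        N3 x:[39/2,41/2] y:[17,56/3] z:[49/3,52/3] -> miss, prune
        N7 x:[35/2,39/2] y:[17,18] z:[18,20] -> hit [18,18] leaf, test {P11@t=18}
      N21 x:[33/2,21] y:[17,65/3] z:[40/3,16] -> miss, prune

13 AABB tests over nodes [0, 8, 12, 13, 4, 22, 26, 24, 25, 10, 3, 7, 21]; 1 leaf entered; closest P11.

== RESULT ==
13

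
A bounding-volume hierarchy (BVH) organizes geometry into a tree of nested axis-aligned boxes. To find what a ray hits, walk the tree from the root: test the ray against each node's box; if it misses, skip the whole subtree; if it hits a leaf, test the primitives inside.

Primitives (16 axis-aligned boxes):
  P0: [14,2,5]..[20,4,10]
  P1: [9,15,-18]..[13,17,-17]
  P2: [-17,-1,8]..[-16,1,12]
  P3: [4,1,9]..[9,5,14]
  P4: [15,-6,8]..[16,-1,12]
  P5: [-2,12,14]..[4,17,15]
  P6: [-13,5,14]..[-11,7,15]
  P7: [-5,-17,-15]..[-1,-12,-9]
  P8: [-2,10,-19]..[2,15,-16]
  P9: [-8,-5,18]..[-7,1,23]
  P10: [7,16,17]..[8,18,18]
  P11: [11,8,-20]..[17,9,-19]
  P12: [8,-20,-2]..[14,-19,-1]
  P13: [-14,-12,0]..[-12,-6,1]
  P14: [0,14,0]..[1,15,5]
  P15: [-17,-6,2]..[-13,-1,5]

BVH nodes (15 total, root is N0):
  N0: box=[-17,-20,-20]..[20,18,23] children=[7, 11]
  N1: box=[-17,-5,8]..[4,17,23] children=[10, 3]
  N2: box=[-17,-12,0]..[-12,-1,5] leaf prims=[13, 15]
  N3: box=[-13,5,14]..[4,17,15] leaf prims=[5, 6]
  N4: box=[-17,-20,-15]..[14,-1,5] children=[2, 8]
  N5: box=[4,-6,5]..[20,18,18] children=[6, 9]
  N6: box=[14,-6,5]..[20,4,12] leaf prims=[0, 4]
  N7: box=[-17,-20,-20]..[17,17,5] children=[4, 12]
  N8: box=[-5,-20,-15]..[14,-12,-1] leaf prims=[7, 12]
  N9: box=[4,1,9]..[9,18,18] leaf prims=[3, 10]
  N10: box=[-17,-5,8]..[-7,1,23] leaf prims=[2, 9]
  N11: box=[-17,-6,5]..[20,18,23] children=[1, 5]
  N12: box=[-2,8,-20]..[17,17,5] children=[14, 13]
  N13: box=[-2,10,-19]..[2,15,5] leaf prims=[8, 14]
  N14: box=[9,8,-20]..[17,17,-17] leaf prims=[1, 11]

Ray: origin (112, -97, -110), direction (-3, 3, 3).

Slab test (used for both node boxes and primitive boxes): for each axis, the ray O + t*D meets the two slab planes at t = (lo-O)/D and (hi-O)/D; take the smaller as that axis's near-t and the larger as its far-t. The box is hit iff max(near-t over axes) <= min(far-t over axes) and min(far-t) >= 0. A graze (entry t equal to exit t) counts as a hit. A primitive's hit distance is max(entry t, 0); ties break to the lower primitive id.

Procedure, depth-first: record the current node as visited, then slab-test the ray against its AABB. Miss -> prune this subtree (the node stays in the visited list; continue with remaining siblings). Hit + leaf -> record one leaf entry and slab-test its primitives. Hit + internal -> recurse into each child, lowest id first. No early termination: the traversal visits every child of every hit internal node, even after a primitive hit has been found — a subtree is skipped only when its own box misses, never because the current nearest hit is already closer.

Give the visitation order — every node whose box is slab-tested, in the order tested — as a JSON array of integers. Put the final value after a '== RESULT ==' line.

Walk:
N0 x:[92/3,43] y:[77/3,115/3] z:[30,133/3] -> hit [92/3,115/3], descend [7, 11]
  N7 x:[95/3,43] y:[77/3,38] z:[30,115/3] -> hit [95/3,38], descend [4, 12]
    N4 x:[98/3,43] y:[77/3,32] z:[95/3,115/3] -> miss, prune
    N12 x:[95/3,38] y:[35,38] z:[30,115/3] -> hit [35,38], descend [13, 14]
      N13 x:[110/3,38] y:[107/3,112/3] z:[91/3,115/3] -> hit [110/3,112/3] leaf, test {P8(miss), P14@t=37}
      N14 x:[95/3,103/3] y:[35,38] z:[30,31] -> miss, prune
  N11 x:[92/3,43] y:[91/3,115/3] z:[115/3,133/3] -> hit [115/3,115/3], descend [1, 5]
    N1 x:[36,43] y:[92/3,38] z:[118/3,133/3] -> miss, prune
    N5 x:[92/3,36] y:[91/3,115/3] z:[115/3,128/3] -> miss, prune

9 AABB tests over nodes [0, 7, 4, 12, 13, 14, 11, 1, 5]; 1 leaf entered; closest P14.

== RESULT ==
[0, 7, 4, 12, 13, 14, 11, 1, 5]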